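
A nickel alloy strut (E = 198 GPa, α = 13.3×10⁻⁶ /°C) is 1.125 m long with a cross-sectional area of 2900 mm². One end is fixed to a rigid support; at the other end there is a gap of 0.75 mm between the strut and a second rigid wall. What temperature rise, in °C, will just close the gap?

Contact occurs when the free expansion equals the gap: αΔT L = 0.75 mm.
So ΔT = g/(αL) = 0.75/(13.3×10⁻⁶ × 1125) = 50.13 °C.

ΔT ≈ 50.1 °C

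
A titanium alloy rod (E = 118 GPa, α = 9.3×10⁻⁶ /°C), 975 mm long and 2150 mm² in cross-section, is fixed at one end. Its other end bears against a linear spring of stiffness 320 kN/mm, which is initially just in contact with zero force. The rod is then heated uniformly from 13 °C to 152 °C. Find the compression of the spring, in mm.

δ ≈ 0.565 mm

Free thermal expansion: δ_free = αΔT L = 9.3×10⁻⁶ × 139 × 975 = 1.26 mm.
Let P be the compressive force at the spring. The rod shortens elastically by PL/(AE) and the spring compresses by P/k; together these equal δ_free.
P [ L/(AE) + 1/k ] = δ_free → P [ 975/(2150×118×10³) + 1/(320×10³) ] = 1.26.
P = 1.26 / 6.968×10⁻⁶ = 180900 N.
Spring compression = P/k = 180900/(320×10³) = 0.5652 mm.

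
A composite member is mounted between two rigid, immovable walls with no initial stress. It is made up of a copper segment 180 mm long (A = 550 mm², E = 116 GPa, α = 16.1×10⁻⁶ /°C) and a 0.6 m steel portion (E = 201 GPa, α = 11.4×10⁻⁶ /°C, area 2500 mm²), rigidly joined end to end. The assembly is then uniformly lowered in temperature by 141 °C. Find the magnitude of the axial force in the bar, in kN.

P ≈ 342 kN (tensile)

With the walls removed the bar would change length by δ_free = Σ αᵢΔT Lᵢ = 16.1×10⁻⁶×141×180 + 11.4×10⁻⁶×141×600 = 1.373 mm.
The walls prevent any net length change, so an axial force P (same in every segment) develops. Compatibility: P · Σ Lᵢ/(AᵢEᵢ) = δ_free.
Σ Lᵢ/(AᵢEᵢ) = 180/(550×116×10³) + 600/(2500×201×10³) = 4.015×10⁻⁶ mm/N.
P = 1.373 / 4.015×10⁻⁶ = 342000 N = 342 kN, tensile.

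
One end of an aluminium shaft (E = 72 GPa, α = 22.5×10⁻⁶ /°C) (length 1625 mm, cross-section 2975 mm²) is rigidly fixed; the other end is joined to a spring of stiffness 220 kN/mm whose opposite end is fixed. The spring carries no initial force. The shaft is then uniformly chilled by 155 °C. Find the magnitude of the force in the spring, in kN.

P ≈ 467 kN

The unrestrained thermal change is αΔT L = 22.5×10⁻⁶ × 155 × 1625 = 5.667 mm.
With a force P in the spring, the elastic change of the shaft is PL/(AE) and that of the spring is P/k; compatibility requires their sum to equal δ_free.
P [ L/(AE) + 1/k ] = δ_free → P [ 1625/(2975×72×10³) + 1/(220×10³) ] = 5.667.
P = 5.667 / 1.213×10⁻⁵ = 467100 N.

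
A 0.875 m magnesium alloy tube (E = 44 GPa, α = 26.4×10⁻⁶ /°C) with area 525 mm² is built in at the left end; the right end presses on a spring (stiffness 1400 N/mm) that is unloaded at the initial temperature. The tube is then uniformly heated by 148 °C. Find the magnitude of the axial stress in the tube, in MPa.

σ ≈ 8.66 MPa (compressive)

Free thermal expansion: δ_free = αΔT L = 26.4×10⁻⁶ × 148 × 875 = 3.419 mm.
With a force P in the spring, the elastic change of the tube is PL/(AE) and that of the spring is P/k; compatibility requires their sum to equal δ_free.
So P = δ_free / [L/(AE) + 1/k] = 3.419 / [ 875/(525×44×10³) + 1/(1400) ].
P = 3.419 / 0.0007522 = 4545 N.
σ = P/A = 4545/525 = 8.658 MPa.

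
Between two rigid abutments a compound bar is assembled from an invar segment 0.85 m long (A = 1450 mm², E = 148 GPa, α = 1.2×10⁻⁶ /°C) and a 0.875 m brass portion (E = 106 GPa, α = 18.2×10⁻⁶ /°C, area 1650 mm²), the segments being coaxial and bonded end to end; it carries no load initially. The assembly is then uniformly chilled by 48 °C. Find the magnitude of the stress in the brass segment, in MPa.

If the supports were absent, the total length change would be Σ αᵢΔT Lᵢ = 1.2×10⁻⁶×48×850 + 18.2×10⁻⁶×48×875 = 0.8134 mm.
Since the ends are fixed, an axial force P builds up, equal in every segment, with P · Σ Lᵢ/(AᵢEᵢ) = δ_free.
Σ Lᵢ/(AᵢEᵢ) = 850/(1450×148×10³) + 875/(1650×106×10³) = 8.964×10⁻⁶ mm/N.
P = 0.8134 / 8.964×10⁻⁶ = 90740 N = 90.74 kN, tensile.
σ_{brass} = P / A = 90740 / 1650 = 54.99 MPa.

σ ≈ 55 MPa (tensile)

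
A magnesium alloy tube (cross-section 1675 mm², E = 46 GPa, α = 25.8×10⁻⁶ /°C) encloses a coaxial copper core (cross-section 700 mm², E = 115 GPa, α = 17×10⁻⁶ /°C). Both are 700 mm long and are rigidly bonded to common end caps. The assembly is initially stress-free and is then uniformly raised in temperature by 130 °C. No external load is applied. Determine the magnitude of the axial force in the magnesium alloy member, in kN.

The magnesium alloy has the larger α, so on heating it would change length more than the copper if both were free. The rigid plates force a common final length, so the magnesium alloy is put into compression and the copper into tension, with equal and opposite forces P (no external load).
Setting the final lengths equal and cancelling L: (α₁ − α₂)ΔT = P/(A₁E₁) + P/(A₂E₂).
|α₁ − α₂|·ΔT = 8.8×10⁻⁶ × 130 = 0.001144.
1/(A₁E₁) + 1/(A₂E₂) = 1/(1675×46×10³) + 1/(700×115×10³) = 2.54×10⁻⁸ N⁻¹.
So P = 0.001144 / 2.54×10⁻⁸ = 45.04 kN.

P ≈ 45 kN (compressive in the magnesium alloy)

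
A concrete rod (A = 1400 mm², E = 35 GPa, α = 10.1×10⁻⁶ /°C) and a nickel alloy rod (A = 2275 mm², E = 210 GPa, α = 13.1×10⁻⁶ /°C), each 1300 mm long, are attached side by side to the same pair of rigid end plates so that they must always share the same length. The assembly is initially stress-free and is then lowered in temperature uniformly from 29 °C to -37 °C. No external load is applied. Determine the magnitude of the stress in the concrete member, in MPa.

Both members must finish at the same length. With the larger α, the nickel alloy tends to over-contract; the plates restrain it, putting the nickel alloy in tension and the concrete in compression. With no external load the two internal forces are equal and opposite, magnitude P.
Compatibility of the two members (thermal + elastic change equal): (α₁ − α₂)ΔT = P·[1/(A₁E₁) + 1/(A₂E₂)].
|α₁ − α₂|·ΔT = 3×10⁻⁶ × 66 = 0.000198.
1/(A₁E₁) + 1/(A₂E₂) = 1/(1400×35×10³) + 1/(2275×210×10³) = 2.25×10⁻⁸ N⁻¹.
So P = 0.000198 / 2.25×10⁻⁸ = 8.799 kN.
σ_{concrete} = P/A₁ = 8799/1400 = 6.285 MPa, compressive.

σ ≈ 6.29 MPa (compressive)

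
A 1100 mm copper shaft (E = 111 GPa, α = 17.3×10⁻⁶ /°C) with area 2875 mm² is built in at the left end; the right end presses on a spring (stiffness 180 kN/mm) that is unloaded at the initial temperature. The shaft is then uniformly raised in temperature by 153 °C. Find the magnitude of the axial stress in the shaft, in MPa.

If the spring were absent the shaft would lengthen by αΔT L = 17.3×10⁻⁶ × 153 × 1100 = 2.912 mm.
With a force P in the spring, the elastic change of the shaft is PL/(AE) and that of the spring is P/k; compatibility requires their sum to equal δ_free.
P [ L/(AE) + 1/k ] = δ_free → P [ 1100/(2875×111×10³) + 1/(180×10³) ] = 2.912.
P = 2.912 / 9.002×10⁻⁶ = 323400 N.
σ = P/A = 323400/2875 = 112.5 MPa.

σ ≈ 112 MPa (compressive)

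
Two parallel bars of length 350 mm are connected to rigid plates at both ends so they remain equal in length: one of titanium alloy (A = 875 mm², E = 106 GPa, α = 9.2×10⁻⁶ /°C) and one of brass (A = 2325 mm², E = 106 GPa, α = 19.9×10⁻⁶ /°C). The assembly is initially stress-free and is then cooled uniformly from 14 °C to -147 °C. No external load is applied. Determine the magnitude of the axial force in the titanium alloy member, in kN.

The brass has the larger α, so on cooling it would change length more than the titanium alloy if both were free. The rigid plates force a common final length, so the brass is put into tension and the titanium alloy into compression, with equal and opposite forces P (no external load).
Equating the net (thermal + elastic) strains gives |α₁ − α₂|·ΔT = P·[1/(A₁E₁) + 1/(A₂E₂)].
|α₁ − α₂|·ΔT = 10.7×10⁻⁶ × 161 = 0.001723.
1/(A₁E₁) + 1/(A₂E₂) = 1/(875×106×10³) + 1/(2325×106×10³) = 1.484×10⁻⁸ N⁻¹.
P = 0.001723 / 1.484×10⁻⁸ = 116100 N = 116.1 kN.

P ≈ 116 kN (compressive in the titanium alloy)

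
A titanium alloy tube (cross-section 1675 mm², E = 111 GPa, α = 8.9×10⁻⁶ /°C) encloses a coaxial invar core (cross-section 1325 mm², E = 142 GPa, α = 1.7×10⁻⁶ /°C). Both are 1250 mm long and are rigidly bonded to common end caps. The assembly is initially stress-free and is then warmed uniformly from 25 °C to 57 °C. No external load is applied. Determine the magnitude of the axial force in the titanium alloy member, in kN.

Equilibrium of a rigid end plate with no external load gives equal and opposite internal forces ±P in the two members. Since α_{titanium alloy} > α_{invar}, heating drives the titanium alloy into compression and the invar into tension.
Equating the net (thermal + elastic) strains gives |α₁ − α₂|·ΔT = P·[1/(A₁E₁) + 1/(A₂E₂)].
|α₁ − α₂|·ΔT = 7.2×10⁻⁶ × 32 = 0.0002304.
1/(A₁E₁) + 1/(A₂E₂) = 1/(1675×111×10³) + 1/(1325×142×10³) = 1.069×10⁻⁸ N⁻¹.
P = 0.0002304 / 1.069×10⁻⁸ = 21550 N = 21.55 kN.

P ≈ 21.5 kN (compressive in the titanium alloy)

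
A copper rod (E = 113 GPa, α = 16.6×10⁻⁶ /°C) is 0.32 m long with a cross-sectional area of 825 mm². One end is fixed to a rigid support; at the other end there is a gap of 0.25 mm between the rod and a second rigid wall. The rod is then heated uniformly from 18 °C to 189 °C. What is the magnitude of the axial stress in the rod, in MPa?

If the wall were absent the rod would grow by αΔT L = 16.6×10⁻⁶ × 171 × 320 = 0.9084 mm.
After closing the 0.25 mm clearance, 0.9084 − 0.25 = 0.6584 mm of expansion remains to be suppressed by the wall.
So σ = E(δ_free − g)/L = 113×10³ × 0.6584/320 = 232.5 MPa.

σ ≈ 232 MPa (compressive)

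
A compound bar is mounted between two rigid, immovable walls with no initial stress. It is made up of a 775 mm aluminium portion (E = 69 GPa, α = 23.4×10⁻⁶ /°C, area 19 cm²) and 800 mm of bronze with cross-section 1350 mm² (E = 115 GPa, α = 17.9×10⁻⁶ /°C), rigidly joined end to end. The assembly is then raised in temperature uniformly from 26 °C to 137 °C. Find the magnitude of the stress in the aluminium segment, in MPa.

σ ≈ 171 MPa (compressive)

Free thermal expansion of the whole bar: Σ αᵢΔT Lᵢ = 23.4×10⁻⁶×111×775 + 17.9×10⁻⁶×111×800 = 3.603 mm.
Since the ends are fixed, an axial force P builds up, equal in every segment, with P · Σ Lᵢ/(AᵢEᵢ) = δ_free.
The series flexibility is Σ Lᵢ/(AᵢEᵢ) = 775/(1900×69×10³) + 800/(1350×115×10³) = 1.106×10⁻⁵ mm/N.
Hence P = δ_free / Σ(L/AE) = 3.603/1.106×10⁻⁵ = 325.6 kN (compressive).
σ_{aluminium} = P / A = 325600 / 1900 = 171.4 MPa.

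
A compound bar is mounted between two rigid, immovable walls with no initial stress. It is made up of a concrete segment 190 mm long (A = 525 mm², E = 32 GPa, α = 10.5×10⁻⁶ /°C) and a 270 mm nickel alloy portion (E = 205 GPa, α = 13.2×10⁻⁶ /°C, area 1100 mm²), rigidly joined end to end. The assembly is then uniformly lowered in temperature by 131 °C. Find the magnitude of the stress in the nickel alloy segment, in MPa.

Free thermal contraction of the whole bar: Σ αᵢΔT Lᵢ = 10.5×10⁻⁶×131×190 + 13.2×10⁻⁶×131×270 = 0.7282 mm.
Since the ends are fixed, an axial force P builds up, equal in every segment, with P · Σ Lᵢ/(AᵢEᵢ) = δ_free.
The series flexibility is Σ Lᵢ/(AᵢEᵢ) = 190/(525×32×10³) + 270/(1100×205×10³) = 1.251×10⁻⁵ mm/N.
So P = 0.7282 / 1.251×10⁻⁵ = 58.23 kN, tensile.
σ_{nickel alloy} = P / A = 58230 / 1100 = 52.93 MPa.

σ ≈ 52.9 MPa (tensile)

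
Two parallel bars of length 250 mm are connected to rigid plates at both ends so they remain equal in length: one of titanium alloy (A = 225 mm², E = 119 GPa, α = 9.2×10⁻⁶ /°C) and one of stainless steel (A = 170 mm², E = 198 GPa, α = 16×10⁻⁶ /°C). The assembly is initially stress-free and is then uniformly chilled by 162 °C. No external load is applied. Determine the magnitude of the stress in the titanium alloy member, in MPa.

Both members must finish at the same length. With the larger α, the stainless steel tends to over-contract; the plates restrain it, putting the stainless steel in tension and the titanium alloy in compression. With no external load the two internal forces are equal and opposite, magnitude P.
Setting the final lengths equal and cancelling L: (α₁ − α₂)ΔT = P/(A₁E₁) + P/(A₂E₂).
|α₁ − α₂|·ΔT = 6.8×10⁻⁶ × 162 = 0.001102.
1/(A₁E₁) + 1/(A₂E₂) = 1/(225×119×10³) + 1/(170×198×10³) = 6.706×10⁻⁸ N⁻¹.
P = 0.001102 / 6.706×10⁻⁸ = 16430 N = 16.43 kN.
σ_{titanium alloy} = P/A₁ = 16430/225 = 73.01 MPa, compressive.

σ ≈ 73 MPa (compressive)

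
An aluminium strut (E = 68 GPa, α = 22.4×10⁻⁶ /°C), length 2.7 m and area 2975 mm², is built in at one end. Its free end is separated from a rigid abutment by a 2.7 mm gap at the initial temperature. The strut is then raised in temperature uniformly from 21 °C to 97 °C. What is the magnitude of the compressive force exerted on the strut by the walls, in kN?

P ≈ 142 kN

Unrestrained expansion: δ_free = αΔT L = 22.4×10⁻⁶ × 76 × 2700 = 4.596 mm.
This exceeds the 2.7 mm gap, so the wall pushes back. The portion of expansion that must be recovered elastically is δ_free − gap = 4.596 − 2.7 = 1.896 mm.
Compatibility: PL/(AE) = 1.896 mm, so σ = P/A = E × (1.896/2700) = 47.76 MPa.
Force on the wall = σA = 47.76 × 2975 mm² = 142.1 kN.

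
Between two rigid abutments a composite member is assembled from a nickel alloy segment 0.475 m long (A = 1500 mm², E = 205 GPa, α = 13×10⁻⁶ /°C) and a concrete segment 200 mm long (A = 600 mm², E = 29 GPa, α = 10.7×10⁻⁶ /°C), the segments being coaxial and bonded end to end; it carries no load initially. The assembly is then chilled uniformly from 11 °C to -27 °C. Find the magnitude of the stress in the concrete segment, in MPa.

σ ≈ 40.4 MPa (tensile)

Free thermal contraction of the whole bar: Σ αᵢΔT Lᵢ = 13×10⁻⁶×38×475 + 10.7×10⁻⁶×38×200 = 0.316 mm.
Since the ends are fixed, an axial force P builds up, equal in every segment, with P · Σ Lᵢ/(AᵢEᵢ) = δ_free.
The series flexibility is Σ Lᵢ/(AᵢEᵢ) = 475/(1500×205×10³) + 200/(600×29×10³) = 1.304×10⁻⁵ mm/N.
Hence P = δ_free / Σ(L/AE) = 0.316/1.304×10⁻⁵ = 24.23 kN (tensile).
σ_{concrete} = P / A = 24230 / 600 = 40.39 MPa.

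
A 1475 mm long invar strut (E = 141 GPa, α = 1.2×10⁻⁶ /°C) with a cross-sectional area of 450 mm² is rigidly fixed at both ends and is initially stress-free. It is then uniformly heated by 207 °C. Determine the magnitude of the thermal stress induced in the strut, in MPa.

Because both ends are immovable the net strain is zero, and the suppressed thermal strain is αΔT = 1.2×10⁻⁶ × 207 = 248.4×10⁻⁶.
Hence σ = E·αΔT = 141×10³ × 248.4×10⁻⁶ = 35.02 MPa, compressive.

σ ≈ 35 MPa (compressive)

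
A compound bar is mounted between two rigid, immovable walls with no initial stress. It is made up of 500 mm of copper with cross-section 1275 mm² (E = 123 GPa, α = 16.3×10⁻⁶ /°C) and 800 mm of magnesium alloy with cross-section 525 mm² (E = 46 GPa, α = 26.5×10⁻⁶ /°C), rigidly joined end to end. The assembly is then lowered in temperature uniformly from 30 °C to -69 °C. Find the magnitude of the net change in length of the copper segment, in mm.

|ΔL| ≈ 0.552 mm

If the supports were absent, the total length change would be Σ αᵢΔT Lᵢ = 16.3×10⁻⁶×99×500 + 26.5×10⁻⁶×99×800 = 2.906 mm.
Since the ends are fixed, an axial force P builds up, equal in every segment, with P · Σ Lᵢ/(AᵢEᵢ) = δ_free.
Σ Lᵢ/(AᵢEᵢ) = 500/(1275×123×10³) + 800/(525×46×10³) = 3.631×10⁻⁵ mm/N.
So P = 2.906 / 3.631×10⁻⁵ = 80.01 kN, tensile.
For the copper segment, free thermal change = 16.3×10⁻⁶×99×500 = 0.8069 mm and elastic change from P = 80010×500/(1275×123×10³) = 0.2551 mm; these oppose, so the net change is 0.552 mm (segment shortens).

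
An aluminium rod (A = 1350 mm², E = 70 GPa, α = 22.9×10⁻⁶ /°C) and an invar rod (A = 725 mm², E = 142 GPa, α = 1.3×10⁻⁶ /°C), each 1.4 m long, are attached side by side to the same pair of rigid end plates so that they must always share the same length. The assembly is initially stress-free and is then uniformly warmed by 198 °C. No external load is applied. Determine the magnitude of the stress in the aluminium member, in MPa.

σ ≈ 156 MPa (compressive)

Both members must finish at the same length. With the larger α, the aluminium tends to over-expand; the plates restrain it, putting the aluminium in compression and the invar in tension. With no external load the two internal forces are equal and opposite, magnitude P.
Setting the final lengths equal and cancelling L: (α₁ − α₂)ΔT = P/(A₁E₁) + P/(A₂E₂).
|α₁ − α₂|·ΔT = 21.6×10⁻⁶ × 198 = 0.004277.
1/(A₁E₁) + 1/(A₂E₂) = 1/(1350×70×10³) + 1/(725×142×10³) = 2.03×10⁻⁸ N⁻¹.
P = 0.004277 / 2.03×10⁻⁸ = 210700 N = 210.7 kN.
σ_{aluminium} = P/A₁ = 210700/1350 = 156.1 MPa, compressive.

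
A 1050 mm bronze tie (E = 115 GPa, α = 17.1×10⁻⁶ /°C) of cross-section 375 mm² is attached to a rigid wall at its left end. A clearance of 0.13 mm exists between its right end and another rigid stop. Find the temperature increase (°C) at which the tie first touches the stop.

The gap closes when αΔT L = 0.13 mm, since the tie is still unstressed at that instant.
ΔT = 0.13 / (17.1×10⁻⁶ × 1050) = 7.24 °C.

ΔT ≈ 7.24 °C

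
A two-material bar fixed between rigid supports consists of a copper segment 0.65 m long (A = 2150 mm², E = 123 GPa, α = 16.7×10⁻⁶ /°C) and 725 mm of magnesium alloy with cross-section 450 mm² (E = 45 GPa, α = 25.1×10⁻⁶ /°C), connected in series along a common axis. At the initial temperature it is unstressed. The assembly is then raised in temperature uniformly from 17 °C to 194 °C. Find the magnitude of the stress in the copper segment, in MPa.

With the walls removed the bar would change length by δ_free = Σ αᵢΔT Lᵢ = 16.7×10⁻⁶×177×650 + 25.1×10⁻⁶×177×725 = 5.142 mm.
Since the ends are fixed, an axial force P builds up, equal in every segment, with P · Σ Lᵢ/(AᵢEᵢ) = δ_free.
Σ Lᵢ/(AᵢEᵢ) = 650/(2150×123×10³) + 725/(450×45×10³) = 3.826×10⁻⁵ mm/N.
Hence P = δ_free / Σ(L/AE) = 5.142/3.826×10⁻⁵ = 134.4 kN (compressive).
σ_{copper} = P / A = 134400 / 2150 = 62.51 MPa.

σ ≈ 62.5 MPa (compressive)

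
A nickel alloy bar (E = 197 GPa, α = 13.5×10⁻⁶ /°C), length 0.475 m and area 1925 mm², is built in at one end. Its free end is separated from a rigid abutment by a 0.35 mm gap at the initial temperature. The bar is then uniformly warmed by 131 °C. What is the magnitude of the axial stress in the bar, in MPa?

Free thermal elongation = αΔT L = 13.5×10⁻⁶ × 131 × 475 = 0.84 mm.
This exceeds the 0.35 mm gap, so the wall pushes back. The portion of expansion that must be recovered elastically is δ_free − gap = 0.84 − 0.35 = 0.49 mm.
Compatibility: PL/(AE) = 0.49 mm, so σ = P/A = E × (0.49/475) = 203.2 MPa.

σ ≈ 203 MPa (compressive)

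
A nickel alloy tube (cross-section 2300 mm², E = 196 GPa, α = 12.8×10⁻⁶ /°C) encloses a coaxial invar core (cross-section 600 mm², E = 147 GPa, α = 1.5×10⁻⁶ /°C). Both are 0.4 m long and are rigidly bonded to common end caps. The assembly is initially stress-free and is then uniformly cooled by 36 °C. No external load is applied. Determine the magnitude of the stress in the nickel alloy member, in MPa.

σ ≈ 13 MPa (tensile)

The nickel alloy has the larger α, so on cooling it would change length more than the invar if both were free. The rigid plates force a common final length, so the nickel alloy is put into tension and the invar into compression, with equal and opposite forces P (no external load).
Compatibility of the two members (thermal + elastic change equal): (α₁ − α₂)ΔT = P·[1/(A₁E₁) + 1/(A₂E₂)].
|α₁ − α₂|·ΔT = 11.3×10⁻⁶ × 36 = 0.0004068.
1/(A₁E₁) + 1/(A₂E₂) = 1/(2300×196×10³) + 1/(600×147×10³) = 1.356×10⁻⁸ N⁻¹.
So P = 0.0004068 / 1.356×10⁻⁸ = 30.01 kN.
σ_{nickel alloy} = P/A₁ = 30010/2300 = 13.05 MPa, tensile.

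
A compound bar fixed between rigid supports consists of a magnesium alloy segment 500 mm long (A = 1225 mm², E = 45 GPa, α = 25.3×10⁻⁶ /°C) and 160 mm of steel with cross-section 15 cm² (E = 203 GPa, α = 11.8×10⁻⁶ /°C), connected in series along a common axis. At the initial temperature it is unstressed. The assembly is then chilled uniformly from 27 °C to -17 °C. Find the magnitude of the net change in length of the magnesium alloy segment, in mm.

|ΔL| ≈ 0.048 mm

With the walls removed the bar would change length by δ_free = Σ αᵢΔT Lᵢ = 25.3×10⁻⁶×44×500 + 11.8×10⁻⁶×44×160 = 0.6397 mm.
Since the ends are fixed, an axial force P builds up, equal in every segment, with P · Σ Lᵢ/(AᵢEᵢ) = δ_free.
The series flexibility is Σ Lᵢ/(AᵢEᵢ) = 500/(1225×45×10³) + 160/(1500×203×10³) = 9.596×10⁻⁶ mm/N.
Hence P = δ_free / Σ(L/AE) = 0.6397/9.596×10⁻⁶ = 66.66 kN (tensile).
For the magnesium alloy segment, free thermal change = 25.3×10⁻⁶×44×500 = 0.5566 mm and elastic change from P = 66660×500/(1225×45×10³) = 0.6046 mm; these oppose, so the net change is 0.048 mm (segment lengthens).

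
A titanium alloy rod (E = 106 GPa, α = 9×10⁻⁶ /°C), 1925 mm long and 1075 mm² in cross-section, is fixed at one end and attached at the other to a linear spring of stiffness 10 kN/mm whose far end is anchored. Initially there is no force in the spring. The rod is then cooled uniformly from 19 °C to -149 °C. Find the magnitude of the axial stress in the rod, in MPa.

The unrestrained thermal change is αΔT L = 9×10⁻⁶ × 168 × 1925 = 2.911 mm.
With a force P in the spring, the elastic change of the rod is PL/(AE) and that of the spring is P/k; compatibility requires their sum to equal δ_free.
So P = δ_free / [L/(AE) + 1/k] = 2.911 / [ 1925/(1075×106×10³) + 1/(10×10³) ].
P = 2.911 / 0.0001169 = 24900 N.
σ = P/A = 24900/1075 = 23.16 MPa.

σ ≈ 23.2 MPa (tensile)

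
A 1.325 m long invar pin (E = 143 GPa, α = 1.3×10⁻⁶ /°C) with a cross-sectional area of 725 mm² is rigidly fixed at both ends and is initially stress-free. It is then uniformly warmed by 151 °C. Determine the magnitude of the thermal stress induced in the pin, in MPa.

σ ≈ 28.1 MPa (compressive)

With length fixed, the mechanical strain must cancel the thermal strain αΔT = 1.3×10⁻⁶ × 151 = 196.3×10⁻⁶.
Hence σ = E·αΔT = 143×10³ × 196.3×10⁻⁶ = 28.07 MPa, compressive.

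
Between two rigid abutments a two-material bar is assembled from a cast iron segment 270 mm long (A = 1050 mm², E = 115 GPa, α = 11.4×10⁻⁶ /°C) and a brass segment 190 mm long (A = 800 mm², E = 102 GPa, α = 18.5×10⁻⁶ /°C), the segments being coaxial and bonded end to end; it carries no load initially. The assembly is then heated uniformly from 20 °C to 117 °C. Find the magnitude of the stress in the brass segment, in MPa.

σ ≈ 175 MPa (compressive)

If the supports were absent, the total length change would be Σ αᵢΔT Lᵢ = 11.4×10⁻⁶×97×270 + 18.5×10⁻⁶×97×190 = 0.6395 mm.
The walls prevent any net length change, so an axial force P (same in every segment) develops. Compatibility: P · Σ Lᵢ/(AᵢEᵢ) = δ_free.
Σ Lᵢ/(AᵢEᵢ) = 270/(1050×115×10³) + 190/(800×102×10³) = 4.564×10⁻⁶ mm/N.
So P = 0.6395 / 4.564×10⁻⁶ = 140.1 kN, compressive.
σ_{brass} = P / A = 140100 / 800 = 175.1 MPa.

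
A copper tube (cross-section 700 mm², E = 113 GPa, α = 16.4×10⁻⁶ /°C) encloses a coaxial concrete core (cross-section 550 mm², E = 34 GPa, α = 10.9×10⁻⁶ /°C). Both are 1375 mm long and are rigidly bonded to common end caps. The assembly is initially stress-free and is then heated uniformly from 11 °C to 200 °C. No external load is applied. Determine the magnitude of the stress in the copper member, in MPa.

Equilibrium of a rigid end plate with no external load gives equal and opposite internal forces ±P in the two members. Since α_{copper} > α_{concrete}, heating drives the copper into compression and the concrete into tension.
Setting the final lengths equal and cancelling L: (α₁ − α₂)ΔT = P/(A₁E₁) + P/(A₂E₂).
|α₁ − α₂|·ΔT = 5.5×10⁻⁶ × 189 = 0.001039.
1/(A₁E₁) + 1/(A₂E₂) = 1/(700×113×10³) + 1/(550×34×10³) = 6.612×10⁻⁸ N⁻¹.
P = 0.001039 / 6.612×10⁻⁸ = 15720 N = 15.72 kN.
σ_{copper} = P/A₁ = 15720/700 = 22.46 MPa, compressive.

σ ≈ 22.5 MPa (compressive)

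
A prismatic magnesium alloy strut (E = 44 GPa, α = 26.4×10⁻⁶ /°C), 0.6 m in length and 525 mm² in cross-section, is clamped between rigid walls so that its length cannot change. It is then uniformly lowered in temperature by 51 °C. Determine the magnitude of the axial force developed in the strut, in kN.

P ≈ 31.1 kN (tensile)

Full restraint means ε = 0, so the stress is σ = EαΔT = 44×10³ × 26.4×10⁻⁶ × 51 = 59.24 MPa.
P = AEαΔT = 525 × 44×10³ × 26.4×10⁻⁶ × 51 = 31.1 kN (tensile).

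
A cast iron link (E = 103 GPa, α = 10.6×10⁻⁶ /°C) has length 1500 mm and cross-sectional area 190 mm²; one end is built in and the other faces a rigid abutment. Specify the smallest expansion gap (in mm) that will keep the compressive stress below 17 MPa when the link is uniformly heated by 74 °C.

With no wall the link would lengthen by αΔT L = 10.6×10⁻⁶ × 74 × 1500 = 1.177 mm.
A stress of 17 MPa corresponds to the wall pushing the link back by σL/E = 17×1500/(103×10³) = 0.2476 mm.
So the gap has to take up the difference, g_min = δ_free − σL/E = 1.177 − 0.2476 = 0.929 mm.

g ≈ 0.929 mm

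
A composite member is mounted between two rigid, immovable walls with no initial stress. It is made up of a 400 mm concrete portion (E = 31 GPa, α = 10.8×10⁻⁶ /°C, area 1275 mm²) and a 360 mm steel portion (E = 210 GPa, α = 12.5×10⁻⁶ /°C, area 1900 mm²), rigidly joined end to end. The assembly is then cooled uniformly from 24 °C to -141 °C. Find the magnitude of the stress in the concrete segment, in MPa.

σ ≈ 104 MPa (tensile)

With the walls removed the bar would change length by δ_free = Σ αᵢΔT Lᵢ = 10.8×10⁻⁶×165×400 + 12.5×10⁻⁶×165×360 = 1.455 mm.
The rigid supports impose zero overall length change; the single axial force P common to all segments must satisfy P Σ Lᵢ/(AᵢEᵢ) = δ_free.
Σ Lᵢ/(AᵢEᵢ) = 400/(1275×31×10³) + 360/(1900×210×10³) = 1.102×10⁻⁵ mm/N.
So P = 1.455 / 1.102×10⁻⁵ = 132 kN, tensile.
σ_{concrete} = P / A = 132000 / 1275 = 103.6 MPa.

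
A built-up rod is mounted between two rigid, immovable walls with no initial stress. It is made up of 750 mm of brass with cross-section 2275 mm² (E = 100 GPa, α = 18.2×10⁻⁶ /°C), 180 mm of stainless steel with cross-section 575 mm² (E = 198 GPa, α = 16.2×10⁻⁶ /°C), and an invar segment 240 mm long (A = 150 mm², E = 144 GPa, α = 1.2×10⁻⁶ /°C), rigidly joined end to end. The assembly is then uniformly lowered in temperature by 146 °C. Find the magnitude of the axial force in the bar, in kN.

With the walls removed the bar would change length by δ_free = Σ αᵢΔT Lᵢ = 18.2×10⁻⁶×146×750 + 16.2×10⁻⁶×146×180 + 1.2×10⁻⁶×146×240 = 2.461 mm.
Since the ends are fixed, an axial force P builds up, equal in every segment, with P · Σ Lᵢ/(AᵢEᵢ) = δ_free.
Σ Lᵢ/(AᵢEᵢ) = 750/(2275×100×10³) + 180/(575×198×10³) + 240/(150×144×10³) = 1.599×10⁻⁵ mm/N.
P = 2.461 / 1.599×10⁻⁵ = 153900 N = 153.9 kN, tensile.

P ≈ 154 kN (tensile)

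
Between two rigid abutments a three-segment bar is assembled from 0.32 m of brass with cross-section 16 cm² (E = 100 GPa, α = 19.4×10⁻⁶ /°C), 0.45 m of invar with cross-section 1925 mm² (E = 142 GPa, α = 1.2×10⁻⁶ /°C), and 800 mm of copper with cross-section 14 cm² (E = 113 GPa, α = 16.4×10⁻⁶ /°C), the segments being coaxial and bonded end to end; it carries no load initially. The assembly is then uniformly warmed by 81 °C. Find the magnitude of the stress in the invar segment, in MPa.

Free thermal expansion of the whole bar: Σ αᵢΔT Lᵢ = 19.4×10⁻⁶×81×320 + 1.2×10⁻⁶×81×450 + 16.4×10⁻⁶×81×800 = 1.609 mm.
The walls prevent any net length change, so an axial force P (same in every segment) develops. Compatibility: P · Σ Lᵢ/(AᵢEᵢ) = δ_free.
Σ Lᵢ/(AᵢEᵢ) = 320/(1600×100×10³) + 450/(1925×142×10³) + 800/(1400×113×10³) = 8.703×10⁻⁶ mm/N.
So P = 1.609 / 8.703×10⁻⁶ = 184.9 kN, compressive.
σ_{invar} = P / A = 184900 / 1925 = 96.06 MPa.

σ ≈ 96.1 MPa (compressive)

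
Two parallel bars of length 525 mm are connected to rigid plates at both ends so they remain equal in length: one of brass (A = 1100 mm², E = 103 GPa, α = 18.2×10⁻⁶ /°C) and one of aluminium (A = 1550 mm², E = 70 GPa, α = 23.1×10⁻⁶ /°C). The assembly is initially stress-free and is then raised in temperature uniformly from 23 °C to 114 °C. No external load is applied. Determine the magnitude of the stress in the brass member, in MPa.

Equilibrium of a rigid end plate with no external load gives equal and opposite internal forces ±P in the two members. Since α_{aluminium} > α_{brass}, heating drives the aluminium into compression and the brass into tension.
Compatibility of the two members (thermal + elastic change equal): (α₁ − α₂)ΔT = P·[1/(A₁E₁) + 1/(A₂E₂)].
|α₁ − α₂|·ΔT = 4.9×10⁻⁶ × 91 = 0.0004459.
1/(A₁E₁) + 1/(A₂E₂) = 1/(1100×103×10³) + 1/(1550×70×10³) = 1.804×10⁻⁸ N⁻¹.
So P = 0.0004459 / 1.804×10⁻⁸ = 24.71 kN.
σ_{brass} = P/A₁ = 24710/1100 = 22.47 MPa, tensile.

σ ≈ 22.5 MPa (tensile)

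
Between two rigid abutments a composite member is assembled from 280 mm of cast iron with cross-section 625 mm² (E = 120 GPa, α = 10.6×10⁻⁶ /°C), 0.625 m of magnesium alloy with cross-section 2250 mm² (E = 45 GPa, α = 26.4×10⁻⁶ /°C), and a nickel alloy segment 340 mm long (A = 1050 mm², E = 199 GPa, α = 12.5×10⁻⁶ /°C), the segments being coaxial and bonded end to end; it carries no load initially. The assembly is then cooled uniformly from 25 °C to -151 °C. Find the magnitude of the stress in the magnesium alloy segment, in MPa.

σ ≈ 161 MPa (tensile)

With the walls removed the bar would change length by δ_free = Σ αᵢΔT Lᵢ = 10.6×10⁻⁶×176×280 + 26.4×10⁻⁶×176×625 + 12.5×10⁻⁶×176×340 = 4.174 mm.
Since the ends are fixed, an axial force P builds up, equal in every segment, with P · Σ Lᵢ/(AᵢEᵢ) = δ_free.
Σ Lᵢ/(AᵢEᵢ) = 280/(625×120×10³) + 625/(2250×45×10³) + 340/(1050×199×10³) = 1.153×10⁻⁵ mm/N.
P = 4.174 / 1.153×10⁻⁵ = 361900 N = 361.9 kN, tensile.
σ_{magnesium alloy} = P / A = 361900 / 2250 = 160.9 MPa.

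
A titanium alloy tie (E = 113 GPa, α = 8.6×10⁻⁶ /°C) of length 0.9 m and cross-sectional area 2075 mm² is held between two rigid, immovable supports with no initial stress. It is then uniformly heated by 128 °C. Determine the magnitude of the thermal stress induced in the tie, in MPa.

σ ≈ 124 MPa (compressive)

The supports are rigid, so the total axial strain is zero. The restrained thermal strain is ε = αΔT = 8.6×10⁻⁶ × 128 = 1100.8×10⁻⁶.
Hence σ = E·αΔT = 113×10³ × 1100.8×10⁻⁶ = 124.4 MPa, compressive.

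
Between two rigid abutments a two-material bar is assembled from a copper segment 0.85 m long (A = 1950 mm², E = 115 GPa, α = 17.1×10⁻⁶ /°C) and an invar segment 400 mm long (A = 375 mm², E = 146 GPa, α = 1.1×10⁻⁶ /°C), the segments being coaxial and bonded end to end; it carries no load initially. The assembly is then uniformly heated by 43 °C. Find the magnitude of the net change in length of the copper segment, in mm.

|ΔL| ≈ 0.405 mm

With the walls removed the bar would change length by δ_free = Σ αᵢΔT Lᵢ = 17.1×10⁻⁶×43×850 + 1.1×10⁻⁶×43×400 = 0.6439 mm.
The walls prevent any net length change, so an axial force P (same in every segment) develops. Compatibility: P · Σ Lᵢ/(AᵢEᵢ) = δ_free.
The series flexibility is Σ Lᵢ/(AᵢEᵢ) = 850/(1950×115×10³) + 400/(375×146×10³) = 1.11×10⁻⁵ mm/N.
P = 0.6439 / 1.11×10⁻⁵ = 58030 N = 58.03 kN, compressive.
For the copper segment, free thermal change = 17.1×10⁻⁶×43×850 = 0.625 mm and elastic change from P = 58030×850/(1950×115×10³) = 0.22 mm; these oppose, so the net change is 0.405 mm (segment lengthens).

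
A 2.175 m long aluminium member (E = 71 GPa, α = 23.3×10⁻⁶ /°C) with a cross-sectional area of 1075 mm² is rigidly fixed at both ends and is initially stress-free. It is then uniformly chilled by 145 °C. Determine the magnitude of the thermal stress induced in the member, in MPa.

With length fixed, the mechanical strain must cancel the thermal strain αΔT = 23.3×10⁻⁶ × 145 = 3378.5×10⁻⁶.
Hence σ = E·αΔT = 71×10³ × 3378.5×10⁻⁶ = 239.9 MPa, tensile.

σ ≈ 240 MPa (tensile)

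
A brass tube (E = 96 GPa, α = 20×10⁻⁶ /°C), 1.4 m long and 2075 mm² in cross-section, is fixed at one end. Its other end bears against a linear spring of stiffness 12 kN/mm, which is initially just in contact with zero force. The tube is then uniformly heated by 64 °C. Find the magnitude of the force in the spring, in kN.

Free thermal expansion: δ_free = αΔT L = 20×10⁻⁶ × 64 × 1400 = 1.792 mm.
With a force P in the spring, the elastic change of the tube is PL/(AE) and that of the spring is P/k; compatibility requires their sum to equal δ_free.
So P = δ_free / [L/(AE) + 1/k] = 1.792 / [ 1400/(2075×96×10³) + 1/(12×10³) ].
P = 1.792 / 9.036×10⁻⁵ = 19830 N.

P ≈ 19.8 kN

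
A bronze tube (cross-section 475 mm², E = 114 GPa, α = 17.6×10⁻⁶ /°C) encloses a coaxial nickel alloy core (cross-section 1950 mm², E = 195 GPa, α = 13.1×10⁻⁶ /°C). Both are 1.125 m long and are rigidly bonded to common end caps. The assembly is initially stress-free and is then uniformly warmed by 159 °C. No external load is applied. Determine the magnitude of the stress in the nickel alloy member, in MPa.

σ ≈ 17.4 MPa (tensile)

Both members must finish at the same length. With the larger α, the bronze tends to over-expand; the plates restrain it, putting the bronze in compression and the nickel alloy in tension. With no external load the two internal forces are equal and opposite, magnitude P.
Equating the net (thermal + elastic) strains gives |α₁ − α₂|·ΔT = P·[1/(A₁E₁) + 1/(A₂E₂)].
|α₁ − α₂|·ΔT = 4.5×10⁻⁶ × 159 = 0.0007155.
1/(A₁E₁) + 1/(A₂E₂) = 1/(475×114×10³) + 1/(1950×195×10³) = 2.11×10⁻⁸ N⁻¹.
P = 0.0007155 / 2.11×10⁻⁸ = 33910 N = 33.91 kN.
σ_{nickel alloy} = P/A₂ = 33910/1950 = 17.39 MPa, tensile.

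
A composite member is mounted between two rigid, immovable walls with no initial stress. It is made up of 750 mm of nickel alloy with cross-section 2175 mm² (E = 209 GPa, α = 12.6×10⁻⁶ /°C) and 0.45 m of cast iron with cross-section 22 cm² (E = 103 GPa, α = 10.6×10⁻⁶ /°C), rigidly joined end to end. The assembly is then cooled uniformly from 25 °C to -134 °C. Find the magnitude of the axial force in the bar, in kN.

P ≈ 622 kN (tensile)

With the walls removed the bar would change length by δ_free = Σ αᵢΔT Lᵢ = 12.6×10⁻⁶×159×750 + 10.6×10⁻⁶×159×450 = 2.261 mm.
The walls prevent any net length change, so an axial force P (same in every segment) develops. Compatibility: P · Σ Lᵢ/(AᵢEᵢ) = δ_free.
Σ Lᵢ/(AᵢEᵢ) = 750/(2175×209×10³) + 450/(2200×103×10³) = 3.636×10⁻⁶ mm/N.
Hence P = δ_free / Σ(L/AE) = 2.261/3.636×10⁻⁶ = 621.9 kN (tensile).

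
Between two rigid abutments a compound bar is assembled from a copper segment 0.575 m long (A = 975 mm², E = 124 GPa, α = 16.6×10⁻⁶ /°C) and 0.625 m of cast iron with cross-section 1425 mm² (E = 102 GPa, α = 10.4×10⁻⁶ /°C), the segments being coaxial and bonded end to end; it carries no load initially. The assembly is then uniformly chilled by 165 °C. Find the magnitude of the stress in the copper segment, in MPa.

σ ≈ 300 MPa (tensile)

Free thermal contraction of the whole bar: Σ αᵢΔT Lᵢ = 16.6×10⁻⁶×165×575 + 10.4×10⁻⁶×165×625 = 2.647 mm.
The rigid supports impose zero overall length change; the single axial force P common to all segments must satisfy P Σ Lᵢ/(AᵢEᵢ) = δ_free.
The series flexibility is Σ Lᵢ/(AᵢEᵢ) = 575/(975×124×10³) + 625/(1425×102×10³) = 9.056×10⁻⁶ mm/N.
Hence P = δ_free / Σ(L/AE) = 2.647/9.056×10⁻⁶ = 292.3 kN (tensile).
σ_{copper} = P / A = 292300 / 975 = 299.8 MPa.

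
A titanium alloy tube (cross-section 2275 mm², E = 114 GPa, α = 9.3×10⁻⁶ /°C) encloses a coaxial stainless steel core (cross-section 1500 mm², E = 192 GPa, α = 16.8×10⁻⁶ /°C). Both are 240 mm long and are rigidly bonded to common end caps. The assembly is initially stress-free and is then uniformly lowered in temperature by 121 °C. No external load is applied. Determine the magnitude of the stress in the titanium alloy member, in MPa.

Both members must finish at the same length. With the larger α, the stainless steel tends to over-contract; the plates restrain it, putting the stainless steel in tension and the titanium alloy in compression. With no external load the two internal forces are equal and opposite, magnitude P.
Equating the net (thermal + elastic) strains gives |α₁ − α₂|·ΔT = P·[1/(A₁E₁) + 1/(A₂E₂)].
|α₁ − α₂|·ΔT = 7.5×10⁻⁶ × 121 = 0.0009075.
1/(A₁E₁) + 1/(A₂E₂) = 1/(2275×114×10³) + 1/(1500×192×10³) = 7.328×10⁻⁹ N⁻¹.
P = 0.0009075 / 7.328×10⁻⁹ = 123800 N = 123.8 kN.
σ_{titanium alloy} = P/A₁ = 123800/2275 = 54.44 MPa, compressive.

σ ≈ 54.4 MPa (compressive)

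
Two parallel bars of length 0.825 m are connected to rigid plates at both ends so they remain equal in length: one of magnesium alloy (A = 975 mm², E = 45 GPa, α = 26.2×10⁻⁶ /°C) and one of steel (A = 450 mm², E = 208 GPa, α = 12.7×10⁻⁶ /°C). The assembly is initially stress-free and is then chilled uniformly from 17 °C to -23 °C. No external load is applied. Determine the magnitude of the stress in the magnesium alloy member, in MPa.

σ ≈ 16.5 MPa (tensile)

Both members must finish at the same length. With the larger α, the magnesium alloy tends to over-contract; the plates restrain it, putting the magnesium alloy in tension and the steel in compression. With no external load the two internal forces are equal and opposite, magnitude P.
Setting the final lengths equal and cancelling L: (α₁ − α₂)ΔT = P/(A₁E₁) + P/(A₂E₂).
|α₁ − α₂|·ΔT = 13.5×10⁻⁶ × 40 = 0.00054.
1/(A₁E₁) + 1/(A₂E₂) = 1/(975×45×10³) + 1/(450×208×10³) = 3.348×10⁻⁸ N⁻¹.
So P = 0.00054 / 3.348×10⁻⁸ = 16.13 kN.
σ_{magnesium alloy} = P/A₁ = 16130/975 = 16.54 MPa, tensile.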